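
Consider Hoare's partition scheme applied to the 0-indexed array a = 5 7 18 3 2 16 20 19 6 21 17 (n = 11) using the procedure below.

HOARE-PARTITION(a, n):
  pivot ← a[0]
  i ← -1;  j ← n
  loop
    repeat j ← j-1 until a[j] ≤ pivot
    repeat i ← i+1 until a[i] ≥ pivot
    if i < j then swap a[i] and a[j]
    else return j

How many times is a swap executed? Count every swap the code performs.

pivot = a[0] = 5; i = -1, j = 11
j→4 (a[4]=2≤5), i→0 (a[0]=5≥5); i<j, swap → 2 7 18 3 5 16 20 19 6 21 17
j→3 (a[3]=3≤5), i→1 (a[1]=7≥5); i<j, swap → 2 3 18 7 5 16 20 19 6 21 17
j→1, i→2; i≥j, return j=1. a = 2 3 18 7 5 16 20 19 6 21 17

2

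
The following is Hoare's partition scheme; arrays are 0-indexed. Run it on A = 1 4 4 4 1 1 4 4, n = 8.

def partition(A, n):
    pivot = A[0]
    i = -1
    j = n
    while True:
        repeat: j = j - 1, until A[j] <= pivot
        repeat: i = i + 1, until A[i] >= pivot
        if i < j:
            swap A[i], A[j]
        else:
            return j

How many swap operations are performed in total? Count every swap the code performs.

2

pivot = A[0] = 1; i = -1, j = 8
j→5 (A[5]=1≤1), i→0 (A[0]=1≥1); i<j, swap → 1 4 4 4 1 1 4 4
j→4 (A[4]=1≤1), i→1 (A[1]=4≥1); i<j, swap → 1 1 4 4 4 1 4 4
j→1, i→2; i≥j, return j=1. A = 1 1 4 4 4 1 4 4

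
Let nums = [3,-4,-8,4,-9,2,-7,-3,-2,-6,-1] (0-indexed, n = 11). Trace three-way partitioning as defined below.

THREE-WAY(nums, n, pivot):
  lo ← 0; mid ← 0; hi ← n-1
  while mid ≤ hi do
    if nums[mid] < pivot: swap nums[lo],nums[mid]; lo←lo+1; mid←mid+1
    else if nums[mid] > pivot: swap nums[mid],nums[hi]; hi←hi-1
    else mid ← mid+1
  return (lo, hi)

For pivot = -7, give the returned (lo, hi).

pivot = -7; lo=0, mid=0, hi=10
nums[mid]=3>-7: swap nums[0],nums[10]; hi=9 → [-1,-4,-8,4,-9,2,-7,-3,-2,-6,3]
nums[mid]=-1>-7: swap nums[0],nums[9]; hi=8 → [-6,-4,-8,4,-9,2,-7,-3,-2,-1,3]
nums[mid]=-6>-7: swap nums[0],nums[8]; hi=7 → [-2,-4,-8,4,-9,2,-7,-3,-6,-1,3]
nums[mid]=-2>-7: swap nums[0],nums[7]; hi=6 → [-3,-4,-8,4,-9,2,-7,-2,-6,-1,3]
nums[mid]=-3>-7: swap nums[0],nums[6]; hi=5 → [-7,-4,-8,4,-9,2,-3,-2,-6,-1,3]
nums[mid]=-7=-7: mid=1
nums[mid]=-4>-7: swap nums[1],nums[5]; hi=4 → [-7,2,-8,4,-9,-4,-3,-2,-6,-1,3]
nums[mid]=2>-7: swap nums[1],nums[4]; hi=3 → [-7,-9,-8,4,2,-4,-3,-2,-6,-1,3]
nums[mid]=-9<-7: swap nums[0],nums[1]; lo=1,mid=2 → [-9,-7,-8,4,2,-4,-3,-2,-6,-1,3]
nums[mid]=-8<-7: swap nums[1],nums[2]; lo=2,mid=3 → [-9,-8,-7,4,2,-4,-3,-2,-6,-1,3]
nums[mid]=4>-7: swap nums[3],nums[3]; hi=2 → [-9,-8,-7,4,2,-4,-3,-2,-6,-1,3]
end: lo=2, hi=2; nums = [-9,-8,-7,4,2,-4,-3,-2,-6,-1,3]

(2, 2)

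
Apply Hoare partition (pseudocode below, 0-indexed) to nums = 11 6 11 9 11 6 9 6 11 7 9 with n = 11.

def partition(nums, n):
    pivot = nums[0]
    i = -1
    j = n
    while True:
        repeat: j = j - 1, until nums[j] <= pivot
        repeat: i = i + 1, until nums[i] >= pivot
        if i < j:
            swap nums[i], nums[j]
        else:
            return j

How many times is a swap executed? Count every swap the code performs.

3

pivot=11
j stops at 10 (9), i stops at 0 (11); swap ⇒ 9 6 11 9 11 6 9 6 11 7 11
j stops at 9 (7), i stops at 2 (11); swap ⇒ 9 6 7 9 11 6 9 6 11 11 11
j stops at 8 (11), i stops at 4 (11); swap ⇒ 9 6 7 9 11 6 9 6 11 11 11
j stops at 7, i stops at 8; i≥j ⇒ return 7. nums=9 6 7 9 11 6 9 6 11 11 11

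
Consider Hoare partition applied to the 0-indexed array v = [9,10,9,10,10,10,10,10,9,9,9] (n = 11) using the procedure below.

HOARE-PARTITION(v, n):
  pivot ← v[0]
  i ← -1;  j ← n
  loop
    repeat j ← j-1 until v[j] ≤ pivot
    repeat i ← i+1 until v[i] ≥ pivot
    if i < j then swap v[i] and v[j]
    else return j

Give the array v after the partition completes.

pivot = v[0] = 9; i = -1, j = 11
j→10 (v[10]=9≤9), i→0 (v[0]=9≥9); i<j, swap → [9,10,9,10,10,10,10,10,9,9,9]
j→9 (v[9]=9≤9), i→1 (v[1]=10≥9); i<j, swap → [9,9,9,10,10,10,10,10,9,10,9]
j→8 (v[8]=9≤9), i→2 (v[2]=9≥9); i<j, swap → [9,9,9,10,10,10,10,10,9,10,9]
j→2, i→3; i≥j, return j=2. v = [9,9,9,10,10,10,10,10,9,10,9]

[9,9,9,10,10,10,10,10,9,10,9]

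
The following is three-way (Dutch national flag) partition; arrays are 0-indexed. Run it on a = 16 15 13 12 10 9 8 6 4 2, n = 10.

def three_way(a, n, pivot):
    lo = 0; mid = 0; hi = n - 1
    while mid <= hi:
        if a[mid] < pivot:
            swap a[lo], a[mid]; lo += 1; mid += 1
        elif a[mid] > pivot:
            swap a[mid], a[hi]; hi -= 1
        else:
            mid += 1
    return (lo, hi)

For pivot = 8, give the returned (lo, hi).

(3, 3)

lo=0 mid=0 hi=9
16>8: swap(0,9), hi=8 ⇒ 2 15 13 12 10 9 8 6 4 16
2<8: swap(0,0), lo=1 mid=1 ⇒ 2 15 13 12 10 9 8 6 4 16
15>8: swap(1,8), hi=7 ⇒ 2 4 13 12 10 9 8 6 15 16
4<8: swap(1,1), lo=2 mid=2 ⇒ 2 4 13 12 10 9 8 6 15 16
13>8: swap(2,7), hi=6 ⇒ 2 4 6 12 10 9 8 13 15 16
6<8: swap(2,2), lo=3 mid=3 ⇒ 2 4 6 12 10 9 8 13 15 16
12>8: swap(3,6), hi=5 ⇒ 2 4 6 8 10 9 12 13 15 16
8=8: mid=4
10>8: swap(4,5), hi=4 ⇒ 2 4 6 8 9 10 12 13 15 16
9>8: swap(4,4), hi=3 ⇒ 2 4 6 8 9 10 12 13 15 16
done. lo=3 hi=3; a=2 4 6 8 9 10 12 13 15 16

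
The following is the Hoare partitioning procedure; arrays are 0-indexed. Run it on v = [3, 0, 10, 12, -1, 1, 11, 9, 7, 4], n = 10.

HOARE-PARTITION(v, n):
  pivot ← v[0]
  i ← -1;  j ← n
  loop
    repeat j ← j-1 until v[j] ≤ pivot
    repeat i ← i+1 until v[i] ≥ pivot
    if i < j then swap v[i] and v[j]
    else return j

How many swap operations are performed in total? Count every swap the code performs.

pivot = v[0] = 3; i = -1, j = 10
j→5 (v[5]=1≤3), i→0 (v[0]=3≥3); i<j, swap → [1, 0, 10, 12, -1, 3, 11, 9, 7, 4]
j→4 (v[4]=-1≤3), i→2 (v[2]=10≥3); i<j, swap → [1, 0, -1, 12, 10, 3, 11, 9, 7, 4]
j→2, i→3; i≥j, return j=2. v = [1, 0, -1, 12, 10, 3, 11, 9, 7, 4]

2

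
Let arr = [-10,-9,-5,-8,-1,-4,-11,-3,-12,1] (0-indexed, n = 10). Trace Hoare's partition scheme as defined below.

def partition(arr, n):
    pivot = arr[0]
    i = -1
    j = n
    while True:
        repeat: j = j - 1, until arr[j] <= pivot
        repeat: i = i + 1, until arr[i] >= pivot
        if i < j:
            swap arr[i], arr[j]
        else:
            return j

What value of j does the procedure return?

pivot=-10
j stops at 8 (-12), i stops at 0 (-10); swap ⇒ [-12,-9,-5,-8,-1,-4,-11,-3,-10,1]
j stops at 6 (-11), i stops at 1 (-9); swap ⇒ [-12,-11,-5,-8,-1,-4,-9,-3,-10,1]
j stops at 1, i stops at 2; i≥j ⇒ return 1. arr=[-12,-11,-5,-8,-1,-4,-9,-3,-10,1]

1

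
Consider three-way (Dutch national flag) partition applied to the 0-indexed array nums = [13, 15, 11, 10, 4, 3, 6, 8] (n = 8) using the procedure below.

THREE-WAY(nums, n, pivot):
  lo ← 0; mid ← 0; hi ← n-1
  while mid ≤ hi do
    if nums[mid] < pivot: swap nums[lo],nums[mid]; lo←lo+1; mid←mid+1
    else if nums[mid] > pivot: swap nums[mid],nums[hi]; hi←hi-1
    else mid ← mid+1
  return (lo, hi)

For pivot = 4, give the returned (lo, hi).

lo=0 mid=0 hi=7
13>4: swap(0,7), hi=6 ⇒ [8, 15, 11, 10, 4, 3, 6, 13]
8>4: swap(0,6), hi=5 ⇒ [6, 15, 11, 10, 4, 3, 8, 13]
6>4: swap(0,5), hi=4 ⇒ [3, 15, 11, 10, 4, 6, 8, 13]
3<4: swap(0,0), lo=1 mid=1 ⇒ [3, 15, 11, 10, 4, 6, 8, 13]
15>4: swap(1,4), hi=3 ⇒ [3, 4, 11, 10, 15, 6, 8, 13]
4=4: mid=2
11>4: swap(2,3), hi=2 ⇒ [3, 4, 10, 11, 15, 6, 8, 13]
10>4: swap(2,2), hi=1 ⇒ [3, 4, 10, 11, 15, 6, 8, 13]
done. lo=1 hi=1; nums=[3, 4, 10, 11, 15, 6, 8, 13]

(1, 1)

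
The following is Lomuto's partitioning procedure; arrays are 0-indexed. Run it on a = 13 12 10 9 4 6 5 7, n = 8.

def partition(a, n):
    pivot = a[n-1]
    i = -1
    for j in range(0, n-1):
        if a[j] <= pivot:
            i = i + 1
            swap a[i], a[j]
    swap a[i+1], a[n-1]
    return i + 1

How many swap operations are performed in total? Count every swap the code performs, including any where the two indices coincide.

pivot = a[7] = 7; i = -1
j=0: a[0]=13 > 7 → no swap
j=1: a[1]=12 > 7 → no swap
j=2: a[2]=10 > 7 → no swap
j=3: a[3]=9 > 7 → no swap
j=4: a[4]=4 ≤ 7 → i=0, swap a[0],a[4] → 4 12 10 9 13 6 5 7
j=5: a[5]=6 ≤ 7 → i=1, swap a[1],a[5] → 4 6 10 9 13 12 5 7
j=6: a[6]=5 ≤ 7 → i=2, swap a[2],a[6] → 4 6 5 9 13 12 10 7
final swap a[3],a[7] → 4 6 5 7 13 12 10 9; return 3

4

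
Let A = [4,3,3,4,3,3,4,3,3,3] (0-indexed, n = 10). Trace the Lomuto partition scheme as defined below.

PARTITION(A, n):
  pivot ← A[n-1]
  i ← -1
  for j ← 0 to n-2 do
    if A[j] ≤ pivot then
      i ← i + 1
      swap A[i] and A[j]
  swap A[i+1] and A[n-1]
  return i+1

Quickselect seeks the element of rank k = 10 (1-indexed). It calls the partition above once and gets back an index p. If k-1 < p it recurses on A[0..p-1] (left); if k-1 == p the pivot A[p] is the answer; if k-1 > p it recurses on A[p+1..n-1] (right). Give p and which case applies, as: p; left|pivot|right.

pivot = A[9] = 3; i = -1
j=0: A[0]=4 > 3 → no swap
j=1: A[1]=3 ≤ 3 → i=0, swap A[0],A[1] → [3,4,3,4,3,3,4,3,3,3]
j=2: A[2]=3 ≤ 3 → i=1, swap A[1],A[2] → [3,3,4,4,3,3,4,3,3,3]
j=3: A[3]=4 > 3 → no swap
j=4: A[4]=3 ≤ 3 → i=2, swap A[2],A[4] → [3,3,3,4,4,3,4,3,3,3]
j=5: A[5]=3 ≤ 3 → i=3, swap A[3],A[5] → [3,3,3,3,4,4,4,3,3,3]
j=6: A[6]=4 > 3 → no swap
j=7: A[7]=3 ≤ 3 → i=4, swap A[4],A[7] → [3,3,3,3,3,4,4,4,3,3]
j=8: A[8]=3 ≤ 3 → i=5, swap A[5],A[8] → [3,3,3,3,3,3,4,4,4,3]
final swap A[6],A[9] → [3,3,3,3,3,3,3,4,4,4]; return 6
p = 6; k-1 = 9 > 6 ⇒ right

6; right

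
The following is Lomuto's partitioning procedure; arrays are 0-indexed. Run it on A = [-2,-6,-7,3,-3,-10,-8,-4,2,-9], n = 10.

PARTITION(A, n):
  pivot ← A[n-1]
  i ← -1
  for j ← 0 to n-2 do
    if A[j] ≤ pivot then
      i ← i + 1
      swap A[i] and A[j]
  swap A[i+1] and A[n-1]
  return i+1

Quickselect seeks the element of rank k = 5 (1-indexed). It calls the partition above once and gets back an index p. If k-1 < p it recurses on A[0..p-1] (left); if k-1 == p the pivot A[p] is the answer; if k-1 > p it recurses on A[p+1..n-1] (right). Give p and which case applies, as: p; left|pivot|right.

1; right

pivot = A[9] = -9; i = -1
j=0: A[0]=-2 > -9 → no swap
j=1: A[1]=-6 > -9 → no swap
j=2: A[2]=-7 > -9 → no swap
j=3: A[3]=3 > -9 → no swap
j=4: A[4]=-3 > -9 → no swap
j=5: A[5]=-10 ≤ -9 → i=0, swap A[0],A[5] → [-10,-6,-7,3,-3,-2,-8,-4,2,-9]
j=6: A[6]=-8 > -9 → no swap
j=7: A[7]=-4 > -9 → no swap
j=8: A[8]=2 > -9 → no swap
final swap A[1],A[9] → [-10,-9,-7,3,-3,-2,-8,-4,2,-6]; return 1
p = 1; k-1 = 4 > 1 ⇒ right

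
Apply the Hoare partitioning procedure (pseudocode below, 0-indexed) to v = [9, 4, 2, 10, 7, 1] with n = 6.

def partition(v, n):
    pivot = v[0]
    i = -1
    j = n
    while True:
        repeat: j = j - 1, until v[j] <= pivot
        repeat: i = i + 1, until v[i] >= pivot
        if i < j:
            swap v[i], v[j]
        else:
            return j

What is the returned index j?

pivot = v[0] = 9; i = -1, j = 6
j→5 (v[5]=1≤9), i→0 (v[0]=9≥9); i<j, swap → [1, 4, 2, 10, 7, 9]
j→4 (v[4]=7≤9), i→3 (v[3]=10≥9); i<j, swap → [1, 4, 2, 7, 10, 9]
j→3, i→4; i≥j, return j=3. v = [1, 4, 2, 7, 10, 9]

3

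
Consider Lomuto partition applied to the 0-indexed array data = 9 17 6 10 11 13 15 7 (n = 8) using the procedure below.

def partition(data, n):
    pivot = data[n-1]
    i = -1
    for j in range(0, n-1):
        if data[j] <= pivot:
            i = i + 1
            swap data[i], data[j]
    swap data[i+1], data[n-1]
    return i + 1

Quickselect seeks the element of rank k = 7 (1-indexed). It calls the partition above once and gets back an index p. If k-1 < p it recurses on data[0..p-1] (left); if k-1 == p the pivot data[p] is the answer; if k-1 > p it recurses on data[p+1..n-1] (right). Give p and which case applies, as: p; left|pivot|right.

pivot = data[7] = 7; i = -1
j=0: data[0]=9 > 7 → no swap
j=1: data[1]=17 > 7 → no swap
j=2: data[2]=6 ≤ 7 → i=0, swap data[0],data[2] → 6 17 9 10 11 13 15 7
j=3: data[3]=10 > 7 → no swap
j=4: data[4]=11 > 7 → no swap
j=5: data[5]=13 > 7 → no swap
j=6: data[6]=15 > 7 → no swap
final swap data[1],data[7] → 6 7 9 10 11 13 15 17; return 1
p = 1; k-1 = 6 > 1 ⇒ right

1; right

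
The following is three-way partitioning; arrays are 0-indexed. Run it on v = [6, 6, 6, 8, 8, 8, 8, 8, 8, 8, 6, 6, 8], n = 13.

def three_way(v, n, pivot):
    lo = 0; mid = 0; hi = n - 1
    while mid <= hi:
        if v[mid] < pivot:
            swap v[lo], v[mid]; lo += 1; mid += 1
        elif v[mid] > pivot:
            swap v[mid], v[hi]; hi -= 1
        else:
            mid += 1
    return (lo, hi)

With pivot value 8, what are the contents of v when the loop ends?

[6, 6, 6, 6, 6, 8, 8, 8, 8, 8, 8, 8, 8]

pivot = 8; lo=0, mid=0, hi=12
v[mid]=6<8: swap v[0],v[0]; lo=1,mid=1 → [6, 6, 6, 8, 8, 8, 8, 8, 8, 8, 6, 6, 8]
v[mid]=6<8: swap v[1],v[1]; lo=2,mid=2 → [6, 6, 6, 8, 8, 8, 8, 8, 8, 8, 6, 6, 8]
v[mid]=6<8: swap v[2],v[2]; lo=3,mid=3 → [6, 6, 6, 8, 8, 8, 8, 8, 8, 8, 6, 6, 8]
v[mid]=8=8: mid=4
v[mid]=8=8: mid=5
v[mid]=8=8: mid=6
v[mid]=8=8: mid=7
v[mid]=8=8: mid=8
v[mid]=8=8: mid=9
v[mid]=8=8: mid=10
v[mid]=6<8: swap v[3],v[10]; lo=4,mid=11 → [6, 6, 6, 6, 8, 8, 8, 8, 8, 8, 8, 6, 8]
v[mid]=6<8: swap v[4],v[11]; lo=5,mid=12 → [6, 6, 6, 6, 6, 8, 8, 8, 8, 8, 8, 8, 8]
v[mid]=8=8: mid=13
end: lo=5, hi=12; v = [6, 6, 6, 6, 6, 8, 8, 8, 8, 8, 8, 8, 8]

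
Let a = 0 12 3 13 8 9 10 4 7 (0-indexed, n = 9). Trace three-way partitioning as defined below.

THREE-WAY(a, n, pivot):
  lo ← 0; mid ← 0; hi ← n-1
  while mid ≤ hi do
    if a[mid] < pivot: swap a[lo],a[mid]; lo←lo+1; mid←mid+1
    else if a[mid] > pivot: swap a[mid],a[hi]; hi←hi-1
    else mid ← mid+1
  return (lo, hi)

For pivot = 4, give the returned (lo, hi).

pivot = 4; lo=0, mid=0, hi=8
a[mid]=0<4: swap a[0],a[0]; lo=1,mid=1 → 0 12 3 13 8 9 10 4 7
a[mid]=12>4: swap a[1],a[8]; hi=7 → 0 7 3 13 8 9 10 4 12
a[mid]=7>4: swap a[1],a[7]; hi=6 → 0 4 3 13 8 9 10 7 12
a[mid]=4=4: mid=2
a[mid]=3<4: swap a[1],a[2]; lo=2,mid=3 → 0 3 4 13 8 9 10 7 12
a[mid]=13>4: swap a[3],a[6]; hi=5 → 0 3 4 10 8 9 13 7 12
a[mid]=10>4: swap a[3],a[5]; hi=4 → 0 3 4 9 8 10 13 7 12
a[mid]=9>4: swap a[3],a[4]; hi=3 → 0 3 4 8 9 10 13 7 12
a[mid]=8>4: swap a[3],a[3]; hi=2 → 0 3 4 8 9 10 13 7 12
end: lo=2, hi=2; a = 0 3 4 8 9 10 13 7 12

(2, 2)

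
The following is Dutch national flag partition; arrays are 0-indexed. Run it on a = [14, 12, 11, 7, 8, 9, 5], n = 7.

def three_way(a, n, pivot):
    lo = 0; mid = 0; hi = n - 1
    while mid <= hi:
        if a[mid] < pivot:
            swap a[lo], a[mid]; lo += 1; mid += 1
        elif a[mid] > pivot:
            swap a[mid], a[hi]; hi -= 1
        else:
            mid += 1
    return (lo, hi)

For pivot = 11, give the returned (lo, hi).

pivot = 11; lo=0, mid=0, hi=6
a[mid]=14>11: swap a[0],a[6]; hi=5 → [5, 12, 11, 7, 8, 9, 14]
a[mid]=5<11: swap a[0],a[0]; lo=1,mid=1 → [5, 12, 11, 7, 8, 9, 14]
a[mid]=12>11: swap a[1],a[5]; hi=4 → [5, 9, 11, 7, 8, 12, 14]
a[mid]=9<11: swap a[1],a[1]; lo=2,mid=2 → [5, 9, 11, 7, 8, 12, 14]
a[mid]=11=11: mid=3
a[mid]=7<11: swap a[2],a[3]; lo=3,mid=4 → [5, 9, 7, 11, 8, 12, 14]
a[mid]=8<11: swap a[3],a[4]; lo=4,mid=5 → [5, 9, 7, 8, 11, 12, 14]
end: lo=4, hi=4; a = [5, 9, 7, 8, 11, 12, 14]

(4, 4)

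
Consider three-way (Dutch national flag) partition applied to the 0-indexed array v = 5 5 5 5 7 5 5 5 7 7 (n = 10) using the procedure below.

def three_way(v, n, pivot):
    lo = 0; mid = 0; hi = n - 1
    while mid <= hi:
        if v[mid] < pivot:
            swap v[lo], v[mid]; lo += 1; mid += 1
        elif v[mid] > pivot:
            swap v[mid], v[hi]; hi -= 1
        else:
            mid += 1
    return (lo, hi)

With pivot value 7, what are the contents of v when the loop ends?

lo=0 mid=0 hi=9
5<7: swap(0,0), lo=1 mid=1 ⇒ 5 5 5 5 7 5 5 5 7 7
5<7: swap(1,1), lo=2 mid=2 ⇒ 5 5 5 5 7 5 5 5 7 7
5<7: swap(2,2), lo=3 mid=3 ⇒ 5 5 5 5 7 5 5 5 7 7
5<7: swap(3,3), lo=4 mid=4 ⇒ 5 5 5 5 7 5 5 5 7 7
7=7: mid=5
5<7: swap(4,5), lo=5 mid=6 ⇒ 5 5 5 5 5 7 5 5 7 7
5<7: swap(5,6), lo=6 mid=7 ⇒ 5 5 5 5 5 5 7 5 7 7
5<7: swap(6,7), lo=7 mid=8 ⇒ 5 5 5 5 5 5 5 7 7 7
7=7: mid=9
7=7: mid=10
done. lo=7 hi=9; v=5 5 5 5 5 5 5 7 7 7

5 5 5 5 5 5 5 7 7 7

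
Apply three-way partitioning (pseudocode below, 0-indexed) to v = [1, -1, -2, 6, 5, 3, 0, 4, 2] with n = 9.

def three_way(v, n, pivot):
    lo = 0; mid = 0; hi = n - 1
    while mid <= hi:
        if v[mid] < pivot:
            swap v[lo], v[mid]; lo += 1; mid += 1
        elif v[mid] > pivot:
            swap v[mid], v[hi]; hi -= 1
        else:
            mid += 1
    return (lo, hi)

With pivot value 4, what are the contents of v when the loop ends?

[1, -1, -2, 2, 3, 0, 4, 5, 6]

lo=0 mid=0 hi=8
1<4: swap(0,0), lo=1 mid=1 ⇒ [1, -1, -2, 6, 5, 3, 0, 4, 2]
-1<4: swap(1,1), lo=2 mid=2 ⇒ [1, -1, -2, 6, 5, 3, 0, 4, 2]
-2<4: swap(2,2), lo=3 mid=3 ⇒ [1, -1, -2, 6, 5, 3, 0, 4, 2]
6>4: swap(3,8), hi=7 ⇒ [1, -1, -2, 2, 5, 3, 0, 4, 6]
2<4: swap(3,3), lo=4 mid=4 ⇒ [1, -1, -2, 2, 5, 3, 0, 4, 6]
5>4: swap(4,7), hi=6 ⇒ [1, -1, -2, 2, 4, 3, 0, 5, 6]
4=4: mid=5
3<4: swap(4,5), lo=5 mid=6 ⇒ [1, -1, -2, 2, 3, 4, 0, 5, 6]
0<4: swap(5,6), lo=6 mid=7 ⇒ [1, -1, -2, 2, 3, 0, 4, 5, 6]
done. lo=6 hi=6; v=[1, -1, -2, 2, 3, 0, 4, 5, 6]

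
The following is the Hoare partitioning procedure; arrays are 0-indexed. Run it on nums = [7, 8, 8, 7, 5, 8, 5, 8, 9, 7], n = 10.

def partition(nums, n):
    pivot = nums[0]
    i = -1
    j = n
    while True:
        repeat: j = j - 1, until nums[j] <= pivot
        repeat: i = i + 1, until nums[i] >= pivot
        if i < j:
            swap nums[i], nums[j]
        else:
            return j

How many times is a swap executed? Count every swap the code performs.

pivot = nums[0] = 7; i = -1, j = 10
j→9 (nums[9]=7≤7), i→0 (nums[0]=7≥7); i<j, swap → [7, 8, 8, 7, 5, 8, 5, 8, 9, 7]
j→6 (nums[6]=5≤7), i→1 (nums[1]=8≥7); i<j, swap → [7, 5, 8, 7, 5, 8, 8, 8, 9, 7]
j→4 (nums[4]=5≤7), i→2 (nums[2]=8≥7); i<j, swap → [7, 5, 5, 7, 8, 8, 8, 8, 9, 7]
j→3, i→3; i≥j, return j=3. nums = [7, 5, 5, 7, 8, 8, 8, 8, 9, 7]

3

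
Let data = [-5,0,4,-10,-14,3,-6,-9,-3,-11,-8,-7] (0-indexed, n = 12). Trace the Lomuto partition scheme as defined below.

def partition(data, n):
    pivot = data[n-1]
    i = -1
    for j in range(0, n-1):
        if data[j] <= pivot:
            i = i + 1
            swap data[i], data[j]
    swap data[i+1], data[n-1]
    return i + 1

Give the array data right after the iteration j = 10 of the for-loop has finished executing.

[-10,-14,-9,-11,-8,3,-6,4,-3,-5,0,-7]

pivot=-7, i=-1
j=0: -5>-7, skip
j=1: 0>-7, skip
j=2: 4>-7, skip
j=3: -10≤-7, i=0, swap(0,3) ⇒ [-10,0,4,-5,-14,3,-6,-9,-3,-11,-8,-7]
j=4: -14≤-7, i=1, swap(1,4) ⇒ [-10,-14,4,-5,0,3,-6,-9,-3,-11,-8,-7]
j=5: 3>-7, skip
j=6: -6>-7, skip
j=7: -9≤-7, i=2, swap(2,7) ⇒ [-10,-14,-9,-5,0,3,-6,4,-3,-11,-8,-7]
j=8: -3>-7, skip
j=9: -11≤-7, i=3, swap(3,9) ⇒ [-10,-14,-9,-11,0,3,-6,4,-3,-5,-8,-7]
j=10: -8≤-7, i=4, swap(4,10) ⇒ [-10,-14,-9,-11,-8,3,-6,4,-3,-5,0,-7]
(after j=10) data = [-10,-14,-9,-11,-8,3,-6,4,-3,-5,0,-7]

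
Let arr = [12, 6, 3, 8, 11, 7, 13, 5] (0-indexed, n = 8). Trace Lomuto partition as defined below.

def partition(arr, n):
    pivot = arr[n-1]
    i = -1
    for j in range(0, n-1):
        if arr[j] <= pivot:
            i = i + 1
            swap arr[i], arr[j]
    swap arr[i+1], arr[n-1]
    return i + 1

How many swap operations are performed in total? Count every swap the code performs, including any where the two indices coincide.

2

pivot=5, i=-1
j=0: 12>5, skip
j=1: 6>5, skip
j=2: 3≤5, i=0, swap(0,2) ⇒ [3, 6, 12, 8, 11, 7, 13, 5]
j=3: 8>5, skip
j=4: 11>5, skip
j=5: 7>5, skip
j=6: 13>5, skip
swap(1,7) ⇒ [3, 5, 12, 8, 11, 7, 13, 6]; return 1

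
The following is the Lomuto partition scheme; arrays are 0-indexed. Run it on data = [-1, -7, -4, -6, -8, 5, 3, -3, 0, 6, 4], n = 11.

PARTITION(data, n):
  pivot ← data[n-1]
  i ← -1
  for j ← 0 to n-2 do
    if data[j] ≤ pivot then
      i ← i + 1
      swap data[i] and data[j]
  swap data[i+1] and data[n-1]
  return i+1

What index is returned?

8

pivot = data[10] = 4; i = -1
j=0: data[0]=-1 ≤ 4 → i=0, swap data[0],data[0] (no change) → [-1, -7, -4, -6, -8, 5, 3, -3, 0, 6, 4]
j=1: data[1]=-7 ≤ 4 → i=1, swap data[1],data[1] (no change) → [-1, -7, -4, -6, -8, 5, 3, -3, 0, 6, 4]
j=2: data[2]=-4 ≤ 4 → i=2, swap data[2],data[2] (no change) → [-1, -7, -4, -6, -8, 5, 3, -3, 0, 6, 4]
j=3: data[3]=-6 ≤ 4 → i=3, swap data[3],data[3] (no change) → [-1, -7, -4, -6, -8, 5, 3, -3, 0, 6, 4]
j=4: data[4]=-8 ≤ 4 → i=4, swap data[4],data[4] (no change) → [-1, -7, -4, -6, -8, 5, 3, -3, 0, 6, 4]
j=5: data[5]=5 > 4 → no swap
j=6: data[6]=3 ≤ 4 → i=5, swap data[5],data[6] → [-1, -7, -4, -6, -8, 3, 5, -3, 0, 6, 4]
j=7: data[7]=-3 ≤ 4 → i=6, swap data[6],data[7] → [-1, -7, -4, -6, -8, 3, -3, 5, 0, 6, 4]
j=8: data[8]=0 ≤ 4 → i=7, swap data[7],data[8] → [-1, -7, -4, -6, -8, 3, -3, 0, 5, 6, 4]
j=9: data[9]=6 > 4 → no swap
final swap data[8],data[10] → [-1, -7, -4, -6, -8, 3, -3, 0, 4, 6, 5]; return 8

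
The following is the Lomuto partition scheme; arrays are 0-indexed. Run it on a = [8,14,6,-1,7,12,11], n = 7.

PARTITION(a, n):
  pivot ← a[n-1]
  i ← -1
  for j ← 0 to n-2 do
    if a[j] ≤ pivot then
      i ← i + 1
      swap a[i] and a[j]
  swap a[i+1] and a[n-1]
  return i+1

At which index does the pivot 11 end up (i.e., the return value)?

4

pivot = a[6] = 11; i = -1
j=0: a[0]=8 ≤ 11 → i=0, swap a[0],a[0] (no change) → [8,14,6,-1,7,12,11]
j=1: a[1]=14 > 11 → no swap
j=2: a[2]=6 ≤ 11 → i=1, swap a[1],a[2] → [8,6,14,-1,7,12,11]
j=3: a[3]=-1 ≤ 11 → i=2, swap a[2],a[3] → [8,6,-1,14,7,12,11]
j=4: a[4]=7 ≤ 11 → i=3, swap a[3],a[4] → [8,6,-1,7,14,12,11]
j=5: a[5]=12 > 11 → no swap
final swap a[4],a[6] → [8,6,-1,7,11,12,14]; return 4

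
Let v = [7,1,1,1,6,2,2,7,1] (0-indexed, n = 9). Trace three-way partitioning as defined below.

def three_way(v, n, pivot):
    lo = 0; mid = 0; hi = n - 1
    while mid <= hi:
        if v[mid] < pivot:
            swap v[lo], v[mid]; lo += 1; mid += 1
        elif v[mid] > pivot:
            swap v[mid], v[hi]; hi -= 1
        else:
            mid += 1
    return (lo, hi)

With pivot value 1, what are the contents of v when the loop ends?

pivot = 1; lo=0, mid=0, hi=8
v[mid]=7>1: swap v[0],v[8]; hi=7 → [1,1,1,1,6,2,2,7,7]
v[mid]=1=1: mid=1
v[mid]=1=1: mid=2
v[mid]=1=1: mid=3
v[mid]=1=1: mid=4
v[mid]=6>1: swap v[4],v[7]; hi=6 → [1,1,1,1,7,2,2,6,7]
v[mid]=7>1: swap v[4],v[6]; hi=5 → [1,1,1,1,2,2,7,6,7]
v[mid]=2>1: swap v[4],v[5]; hi=4 → [1,1,1,1,2,2,7,6,7]
v[mid]=2>1: swap v[4],v[4]; hi=3 → [1,1,1,1,2,2,7,6,7]
end: lo=0, hi=3; v = [1,1,1,1,2,2,7,6,7]

[1,1,1,1,2,2,7,6,7]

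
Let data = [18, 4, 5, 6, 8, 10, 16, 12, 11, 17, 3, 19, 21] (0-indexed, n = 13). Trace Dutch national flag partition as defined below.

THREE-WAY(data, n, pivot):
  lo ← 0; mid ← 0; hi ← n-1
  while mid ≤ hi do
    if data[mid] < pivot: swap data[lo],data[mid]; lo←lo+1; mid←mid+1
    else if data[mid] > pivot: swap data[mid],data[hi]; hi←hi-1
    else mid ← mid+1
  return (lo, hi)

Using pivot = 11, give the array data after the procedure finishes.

[3, 4, 5, 6, 8, 10, 11, 12, 17, 16, 19, 21, 18]

pivot = 11; lo=0, mid=0, hi=12
data[mid]=18>11: swap data[0],data[12]; hi=11 → [21, 4, 5, 6, 8, 10, 16, 12, 11, 17, 3, 19, 18]
data[mid]=21>11: swap data[0],data[11]; hi=10 → [19, 4, 5, 6, 8, 10, 16, 12, 11, 17, 3, 21, 18]
data[mid]=19>11: swap data[0],data[10]; hi=9 → [3, 4, 5, 6, 8, 10, 16, 12, 11, 17, 19, 21, 18]
data[mid]=3<11: swap data[0],data[0]; lo=1,mid=1 → [3, 4, 5, 6, 8, 10, 16, 12, 11, 17, 19, 21, 18]
data[mid]=4<11: swap data[1],data[1]; lo=2,mid=2 → [3, 4, 5, 6, 8, 10, 16, 12, 11, 17, 19, 21, 18]
data[mid]=5<11: swap data[2],data[2]; lo=3,mid=3 → [3, 4, 5, 6, 8, 10, 16, 12, 11, 17, 19, 21, 18]
data[mid]=6<11: swap data[3],data[3]; lo=4,mid=4 → [3, 4, 5, 6, 8, 10, 16, 12, 11, 17, 19, 21, 18]
data[mid]=8<11: swap data[4],data[4]; lo=5,mid=5 → [3, 4, 5, 6, 8, 10, 16, 12, 11, 17, 19, 21, 18]
data[mid]=10<11: swap data[5],data[5]; lo=6,mid=6 → [3, 4, 5, 6, 8, 10, 16, 12, 11, 17, 19, 21, 18]
data[mid]=16>11: swap data[6],data[9]; hi=8 → [3, 4, 5, 6, 8, 10, 17, 12, 11, 16, 19, 21, 18]
data[mid]=17>11: swap data[6],data[8]; hi=7 → [3, 4, 5, 6, 8, 10, 11, 12, 17, 16, 19, 21, 18]
data[mid]=11=11: mid=7
data[mid]=12>11: swap data[7],data[7]; hi=6 → [3, 4, 5, 6, 8, 10, 11, 12, 17, 16, 19, 21, 18]
end: lo=6, hi=6; data = [3, 4, 5, 6, 8, 10, 11, 12, 17, 16, 19, 21, 18]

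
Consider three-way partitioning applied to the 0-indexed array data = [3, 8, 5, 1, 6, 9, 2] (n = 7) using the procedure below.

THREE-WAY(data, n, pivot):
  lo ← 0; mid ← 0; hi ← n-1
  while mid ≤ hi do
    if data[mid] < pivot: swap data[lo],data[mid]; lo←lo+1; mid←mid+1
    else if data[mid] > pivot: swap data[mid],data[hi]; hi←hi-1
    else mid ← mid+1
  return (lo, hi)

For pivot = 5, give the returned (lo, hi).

pivot = 5; lo=0, mid=0, hi=6
data[mid]=3<5: swap data[0],data[0]; lo=1,mid=1 → [3, 8, 5, 1, 6, 9, 2]
data[mid]=8>5: swap data[1],data[6]; hi=5 → [3, 2, 5, 1, 6, 9, 8]
data[mid]=2<5: swap data[1],data[1]; lo=2,mid=2 → [3, 2, 5, 1, 6, 9, 8]
data[mid]=5=5: mid=3
data[mid]=1<5: swap data[2],data[3]; lo=3,mid=4 → [3, 2, 1, 5, 6, 9, 8]
data[mid]=6>5: swap data[4],data[5]; hi=4 → [3, 2, 1, 5, 9, 6, 8]
data[mid]=9>5: swap data[4],data[4]; hi=3 → [3, 2, 1, 5, 9, 6, 8]
end: lo=3, hi=3; data = [3, 2, 1, 5, 9, 6, 8]

(3, 3)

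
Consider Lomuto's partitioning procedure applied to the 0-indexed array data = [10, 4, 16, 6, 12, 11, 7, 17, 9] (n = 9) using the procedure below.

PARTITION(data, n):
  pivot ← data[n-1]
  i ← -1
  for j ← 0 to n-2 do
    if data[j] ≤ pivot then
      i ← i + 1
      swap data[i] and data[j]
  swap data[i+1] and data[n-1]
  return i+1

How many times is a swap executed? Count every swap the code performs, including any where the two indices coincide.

pivot = data[8] = 9; i = -1
j=0: data[0]=10 > 9 → no swap
j=1: data[1]=4 ≤ 9 → i=0, swap data[0],data[1] → [4, 10, 16, 6, 12, 11, 7, 17, 9]
j=2: data[2]=16 > 9 → no swap
j=3: data[3]=6 ≤ 9 → i=1, swap data[1],data[3] → [4, 6, 16, 10, 12, 11, 7, 17, 9]
j=4: data[4]=12 > 9 → no swap
j=5: data[5]=11 > 9 → no swap
j=6: data[6]=7 ≤ 9 → i=2, swap data[2],data[6] → [4, 6, 7, 10, 12, 11, 16, 17, 9]
j=7: data[7]=17 > 9 → no swap
final swap data[3],data[8] → [4, 6, 7, 9, 12, 11, 16, 17, 10]; return 3

4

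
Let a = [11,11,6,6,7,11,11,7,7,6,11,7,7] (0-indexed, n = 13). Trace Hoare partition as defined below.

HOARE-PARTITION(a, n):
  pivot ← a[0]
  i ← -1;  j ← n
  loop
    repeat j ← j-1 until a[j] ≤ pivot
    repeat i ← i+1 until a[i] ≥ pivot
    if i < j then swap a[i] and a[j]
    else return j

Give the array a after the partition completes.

pivot=11
j stops at 12 (7), i stops at 0 (11); swap ⇒ [7,11,6,6,7,11,11,7,7,6,11,7,11]
j stops at 11 (7), i stops at 1 (11); swap ⇒ [7,7,6,6,7,11,11,7,7,6,11,11,11]
j stops at 10 (11), i stops at 5 (11); swap ⇒ [7,7,6,6,7,11,11,7,7,6,11,11,11]
j stops at 9 (6), i stops at 6 (11); swap ⇒ [7,7,6,6,7,11,6,7,7,11,11,11,11]
j stops at 8, i stops at 9; i≥j ⇒ return 8. a=[7,7,6,6,7,11,6,7,7,11,11,11,11]

[7,7,6,6,7,11,6,7,7,11,11,11,11]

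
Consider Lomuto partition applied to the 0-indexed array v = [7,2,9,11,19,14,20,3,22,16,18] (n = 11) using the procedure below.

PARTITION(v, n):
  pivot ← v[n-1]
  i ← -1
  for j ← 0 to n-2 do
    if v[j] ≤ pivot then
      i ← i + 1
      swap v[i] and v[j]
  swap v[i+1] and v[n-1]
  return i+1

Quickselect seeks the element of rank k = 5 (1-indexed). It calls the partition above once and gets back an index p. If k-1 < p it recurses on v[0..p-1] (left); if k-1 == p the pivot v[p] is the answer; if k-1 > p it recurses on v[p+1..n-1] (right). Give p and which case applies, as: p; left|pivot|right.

pivot = v[10] = 18; i = -1
j=0: v[0]=7 ≤ 18 → i=0, swap v[0],v[0] (no change) → [7,2,9,11,19,14,20,3,22,16,18]
j=1: v[1]=2 ≤ 18 → i=1, swap v[1],v[1] (no change) → [7,2,9,11,19,14,20,3,22,16,18]
j=2: v[2]=9 ≤ 18 → i=2, swap v[2],v[2] (no change) → [7,2,9,11,19,14,20,3,22,16,18]
j=3: v[3]=11 ≤ 18 → i=3, swap v[3],v[3] (no change) → [7,2,9,11,19,14,20,3,22,16,18]
j=4: v[4]=19 > 18 → no swap
j=5: v[5]=14 ≤ 18 → i=4, swap v[4],v[5] → [7,2,9,11,14,19,20,3,22,16,18]
j=6: v[6]=20 > 18 → no swap
j=7: v[7]=3 ≤ 18 → i=5, swap v[5],v[7] → [7,2,9,11,14,3,20,19,22,16,18]
j=8: v[8]=22 > 18 → no swap
j=9: v[9]=16 ≤ 18 → i=6, swap v[6],v[9] → [7,2,9,11,14,3,16,19,22,20,18]
final swap v[7],v[10] → [7,2,9,11,14,3,16,18,22,20,19]; return 7
p = 7; k-1 = 4 < 7 ⇒ left

7; left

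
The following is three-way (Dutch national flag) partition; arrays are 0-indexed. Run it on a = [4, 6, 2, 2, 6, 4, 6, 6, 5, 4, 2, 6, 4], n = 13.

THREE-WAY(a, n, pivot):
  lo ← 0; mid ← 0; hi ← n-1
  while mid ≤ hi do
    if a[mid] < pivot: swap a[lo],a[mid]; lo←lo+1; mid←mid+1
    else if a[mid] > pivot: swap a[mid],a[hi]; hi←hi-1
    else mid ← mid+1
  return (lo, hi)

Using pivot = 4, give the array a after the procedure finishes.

lo=0 mid=0 hi=12
4=4: mid=1
6>4: swap(1,12), hi=11 ⇒ [4, 4, 2, 2, 6, 4, 6, 6, 5, 4, 2, 6, 6]
4=4: mid=2
2<4: swap(0,2), lo=1 mid=3 ⇒ [2, 4, 4, 2, 6, 4, 6, 6, 5, 4, 2, 6, 6]
2<4: swap(1,3), lo=2 mid=4 ⇒ [2, 2, 4, 4, 6, 4, 6, 6, 5, 4, 2, 6, 6]
6>4: swap(4,11), hi=10 ⇒ [2, 2, 4, 4, 6, 4, 6, 6, 5, 4, 2, 6, 6]
6>4: swap(4,10), hi=9 ⇒ [2, 2, 4, 4, 2, 4, 6, 6, 5, 4, 6, 6, 6]
2<4: swap(2,4), lo=3 mid=5 ⇒ [2, 2, 2, 4, 4, 4, 6, 6, 5, 4, 6, 6, 6]
4=4: mid=6
6>4: swap(6,9), hi=8 ⇒ [2, 2, 2, 4, 4, 4, 4, 6, 5, 6, 6, 6, 6]
4=4: mid=7
6>4: swap(7,8), hi=7 ⇒ [2, 2, 2, 4, 4, 4, 4, 5, 6, 6, 6, 6, 6]
5>4: swap(7,7), hi=6 ⇒ [2, 2, 2, 4, 4, 4, 4, 5, 6, 6, 6, 6, 6]
done. lo=3 hi=6; a=[2, 2, 2, 4, 4, 4, 4, 5, 6, 6, 6, 6, 6]

[2, 2, 2, 4, 4, 4, 4, 5, 6, 6, 6, 6, 6]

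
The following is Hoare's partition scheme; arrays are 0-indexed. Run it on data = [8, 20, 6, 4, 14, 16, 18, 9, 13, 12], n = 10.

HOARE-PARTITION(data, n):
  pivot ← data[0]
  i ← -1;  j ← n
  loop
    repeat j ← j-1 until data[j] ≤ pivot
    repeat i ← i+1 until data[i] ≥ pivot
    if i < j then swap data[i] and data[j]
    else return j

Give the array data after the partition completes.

[4, 6, 20, 8, 14, 16, 18, 9, 13, 12]

pivot = data[0] = 8; i = -1, j = 10
j→3 (data[3]=4≤8), i→0 (data[0]=8≥8); i<j, swap → [4, 20, 6, 8, 14, 16, 18, 9, 13, 12]
j→2 (data[2]=6≤8), i→1 (data[1]=20≥8); i<j, swap → [4, 6, 20, 8, 14, 16, 18, 9, 13, 12]
j→1, i→2; i≥j, return j=1. data = [4, 6, 20, 8, 14, 16, 18, 9, 13, 12]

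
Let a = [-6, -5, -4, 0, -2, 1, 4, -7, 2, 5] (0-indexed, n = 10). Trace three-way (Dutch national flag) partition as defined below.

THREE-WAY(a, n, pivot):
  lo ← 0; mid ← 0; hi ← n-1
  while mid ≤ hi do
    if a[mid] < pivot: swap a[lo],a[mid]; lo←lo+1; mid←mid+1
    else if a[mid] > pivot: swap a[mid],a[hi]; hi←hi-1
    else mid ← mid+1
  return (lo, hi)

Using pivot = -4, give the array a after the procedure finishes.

pivot = -4; lo=0, mid=0, hi=9
a[mid]=-6<-4: swap a[0],a[0]; lo=1,mid=1 → [-6, -5, -4, 0, -2, 1, 4, -7, 2, 5]
a[mid]=-5<-4: swap a[1],a[1]; lo=2,mid=2 → [-6, -5, -4, 0, -2, 1, 4, -7, 2, 5]
a[mid]=-4=-4: mid=3
a[mid]=0>-4: swap a[3],a[9]; hi=8 → [-6, -5, -4, 5, -2, 1, 4, -7, 2, 0]
a[mid]=5>-4: swap a[3],a[8]; hi=7 → [-6, -5, -4, 2, -2, 1, 4, -7, 5, 0]
a[mid]=2>-4: swap a[3],a[7]; hi=6 → [-6, -5, -4, -7, -2, 1, 4, 2, 5, 0]
a[mid]=-7<-4: swap a[2],a[3]; lo=3,mid=4 → [-6, -5, -7, -4, -2, 1, 4, 2, 5, 0]
a[mid]=-2>-4: swap a[4],a[6]; hi=5 → [-6, -5, -7, -4, 4, 1, -2, 2, 5, 0]
a[mid]=4>-4: swap a[4],a[5]; hi=4 → [-6, -5, -7, -4, 1, 4, -2, 2, 5, 0]
a[mid]=1>-4: swap a[4],a[4]; hi=3 → [-6, -5, -7, -4, 1, 4, -2, 2, 5, 0]
end: lo=3, hi=3; a = [-6, -5, -7, -4, 1, 4, -2, 2, 5, 0]

[-6, -5, -7, -4, 1, 4, -2, 2, 5, 0]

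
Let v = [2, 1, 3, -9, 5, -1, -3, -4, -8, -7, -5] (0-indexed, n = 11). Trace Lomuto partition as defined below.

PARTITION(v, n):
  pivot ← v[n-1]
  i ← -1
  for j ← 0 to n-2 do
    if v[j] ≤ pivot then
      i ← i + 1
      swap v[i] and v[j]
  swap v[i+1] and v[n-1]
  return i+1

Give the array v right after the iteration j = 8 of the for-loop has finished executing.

[-9, -8, 3, 2, 5, -1, -3, -4, 1, -7, -5]

pivot=-5, i=-1
j=0: 2>-5, skip
j=1: 1>-5, skip
j=2: 3>-5, skip
j=3: -9≤-5, i=0, swap(0,3) ⇒ [-9, 1, 3, 2, 5, -1, -3, -4, -8, -7, -5]
j=4: 5>-5, skip
j=5: -1>-5, skip
j=6: -3>-5, skip
j=7: -4>-5, skip
j=8: -8≤-5, i=1, swap(1,8) ⇒ [-9, -8, 3, 2, 5, -1, -3, -4, 1, -7, -5]
(after j=8) v = [-9, -8, 3, 2, 5, -1, -3, -4, 1, -7, -5]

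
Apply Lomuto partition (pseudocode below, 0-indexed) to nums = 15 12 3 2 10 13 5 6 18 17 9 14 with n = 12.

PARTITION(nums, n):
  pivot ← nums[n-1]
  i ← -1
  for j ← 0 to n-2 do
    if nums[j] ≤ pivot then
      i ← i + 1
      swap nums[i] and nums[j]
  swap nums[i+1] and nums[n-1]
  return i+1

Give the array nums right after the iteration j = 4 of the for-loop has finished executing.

pivot=14, i=-1
j=0: 15>14, skip
j=1: 12≤14, i=0, swap(0,1) ⇒ 12 15 3 2 10 13 5 6 18 17 9 14
j=2: 3≤14, i=1, swap(1,2) ⇒ 12 3 15 2 10 13 5 6 18 17 9 14
j=3: 2≤14, i=2, swap(2,3) ⇒ 12 3 2 15 10 13 5 6 18 17 9 14
j=4: 10≤14, i=3, swap(3,4) ⇒ 12 3 2 10 15 13 5 6 18 17 9 14
(after j=4) nums = 12 3 2 10 15 13 5 6 18 17 9 14

12 3 2 10 15 13 5 6 18 17 9 14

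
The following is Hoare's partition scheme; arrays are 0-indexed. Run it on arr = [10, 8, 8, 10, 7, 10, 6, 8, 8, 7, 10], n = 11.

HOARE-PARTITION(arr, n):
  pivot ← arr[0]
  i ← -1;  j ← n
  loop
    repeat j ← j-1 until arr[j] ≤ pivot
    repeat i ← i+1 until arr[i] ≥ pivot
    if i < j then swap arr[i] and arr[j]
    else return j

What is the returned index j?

7

pivot = arr[0] = 10; i = -1, j = 11
j→10 (arr[10]=10≤10), i→0 (arr[0]=10≥10); i<j, swap → [10, 8, 8, 10, 7, 10, 6, 8, 8, 7, 10]
j→9 (arr[9]=7≤10), i→3 (arr[3]=10≥10); i<j, swap → [10, 8, 8, 7, 7, 10, 6, 8, 8, 10, 10]
j→8 (arr[8]=8≤10), i→5 (arr[5]=10≥10); i<j, swap → [10, 8, 8, 7, 7, 8, 6, 8, 10, 10, 10]
j→7, i→8; i≥j, return j=7. arr = [10, 8, 8, 7, 7, 8, 6, 8, 10, 10, 10]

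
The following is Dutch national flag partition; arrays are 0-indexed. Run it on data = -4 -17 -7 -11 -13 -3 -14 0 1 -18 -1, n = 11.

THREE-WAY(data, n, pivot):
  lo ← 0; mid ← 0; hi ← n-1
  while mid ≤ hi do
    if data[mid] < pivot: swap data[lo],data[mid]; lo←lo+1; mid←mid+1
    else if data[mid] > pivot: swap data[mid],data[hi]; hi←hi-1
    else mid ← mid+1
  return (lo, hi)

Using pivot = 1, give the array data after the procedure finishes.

lo=0 mid=0 hi=10
-4<1: swap(0,0), lo=1 mid=1 ⇒ -4 -17 -7 -11 -13 -3 -14 0 1 -18 -1
-17<1: swap(1,1), lo=2 mid=2 ⇒ -4 -17 -7 -11 -13 -3 -14 0 1 -18 -1
-7<1: swap(2,2), lo=3 mid=3 ⇒ -4 -17 -7 -11 -13 -3 -14 0 1 -18 -1
-11<1: swap(3,3), lo=4 mid=4 ⇒ -4 -17 -7 -11 -13 -3 -14 0 1 -18 -1
-13<1: swap(4,4), lo=5 mid=5 ⇒ -4 -17 -7 -11 -13 -3 -14 0 1 -18 -1
-3<1: swap(5,5), lo=6 mid=6 ⇒ -4 -17 -7 -11 -13 -3 -14 0 1 -18 -1
-14<1: swap(6,6), lo=7 mid=7 ⇒ -4 -17 -7 -11 -13 -3 -14 0 1 -18 -1
0<1: swap(7,7), lo=8 mid=8 ⇒ -4 -17 -7 -11 -13 -3 -14 0 1 -18 -1
1=1: mid=9
-18<1: swap(8,9), lo=9 mid=10 ⇒ -4 -17 -7 -11 -13 -3 -14 0 -18 1 -1
-1<1: swap(9,10), lo=10 mid=11 ⇒ -4 -17 -7 -11 -13 -3 -14 0 -18 -1 1
done. lo=10 hi=10; data=-4 -17 -7 -11 -13 -3 -14 0 -18 -1 1

-4 -17 -7 -11 -13 -3 -14 0 -18 -1 1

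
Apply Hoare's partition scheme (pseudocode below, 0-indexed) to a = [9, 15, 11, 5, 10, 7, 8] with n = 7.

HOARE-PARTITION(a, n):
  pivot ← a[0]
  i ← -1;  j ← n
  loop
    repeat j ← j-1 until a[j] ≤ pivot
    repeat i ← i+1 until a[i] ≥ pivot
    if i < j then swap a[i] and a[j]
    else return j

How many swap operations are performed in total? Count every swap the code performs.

3

pivot = a[0] = 9; i = -1, j = 7
j→6 (a[6]=8≤9), i→0 (a[0]=9≥9); i<j, swap → [8, 15, 11, 5, 10, 7, 9]
j→5 (a[5]=7≤9), i→1 (a[1]=15≥9); i<j, swap → [8, 7, 11, 5, 10, 15, 9]
j→3 (a[3]=5≤9), i→2 (a[2]=11≥9); i<j, swap → [8, 7, 5, 11, 10, 15, 9]
j→2, i→3; i≥j, return j=2. a = [8, 7, 5, 11, 10, 15, 9]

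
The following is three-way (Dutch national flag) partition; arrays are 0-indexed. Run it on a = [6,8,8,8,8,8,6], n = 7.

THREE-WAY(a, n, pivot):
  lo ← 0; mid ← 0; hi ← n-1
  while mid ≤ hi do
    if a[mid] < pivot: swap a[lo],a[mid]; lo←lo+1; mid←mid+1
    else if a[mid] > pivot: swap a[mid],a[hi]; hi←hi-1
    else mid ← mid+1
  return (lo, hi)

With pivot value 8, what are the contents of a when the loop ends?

[6,6,8,8,8,8,8]

lo=0 mid=0 hi=6
6<8: swap(0,0), lo=1 mid=1 ⇒ [6,8,8,8,8,8,6]
8=8: mid=2
8=8: mid=3
8=8: mid=4
8=8: mid=5
8=8: mid=6
6<8: swap(1,6), lo=2 mid=7 ⇒ [6,6,8,8,8,8,8]
done. lo=2 hi=6; a=[6,6,8,8,8,8,8]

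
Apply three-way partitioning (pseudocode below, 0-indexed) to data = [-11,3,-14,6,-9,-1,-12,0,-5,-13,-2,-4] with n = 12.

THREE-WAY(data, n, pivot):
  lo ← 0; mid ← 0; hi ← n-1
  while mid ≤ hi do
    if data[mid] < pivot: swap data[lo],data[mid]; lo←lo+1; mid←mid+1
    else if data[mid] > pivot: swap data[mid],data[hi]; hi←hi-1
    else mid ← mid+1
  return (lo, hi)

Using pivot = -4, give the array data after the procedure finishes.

[-11,-14,-13,-9,-5,-12,-4,0,-1,-2,6,3]

pivot = -4; lo=0, mid=0, hi=11
data[mid]=-11<-4: swap data[0],data[0]; lo=1,mid=1 → [-11,3,-14,6,-9,-1,-12,0,-5,-13,-2,-4]
data[mid]=3>-4: swap data[1],data[11]; hi=10 → [-11,-4,-14,6,-9,-1,-12,0,-5,-13,-2,3]
data[mid]=-4=-4: mid=2
data[mid]=-14<-4: swap data[1],data[2]; lo=2,mid=3 → [-11,-14,-4,6,-9,-1,-12,0,-5,-13,-2,3]
data[mid]=6>-4: swap data[3],data[10]; hi=9 → [-11,-14,-4,-2,-9,-1,-12,0,-5,-13,6,3]
data[mid]=-2>-4: swap data[3],data[9]; hi=8 → [-11,-14,-4,-13,-9,-1,-12,0,-5,-2,6,3]
data[mid]=-13<-4: swap data[2],data[3]; lo=3,mid=4 → [-11,-14,-13,-4,-9,-1,-12,0,-5,-2,6,3]
data[mid]=-9<-4: swap data[3],data[4]; lo=4,mid=5 → [-11,-14,-13,-9,-4,-1,-12,0,-5,-2,6,3]
data[mid]=-1>-4: swap data[5],data[8]; hi=7 → [-11,-14,-13,-9,-4,-5,-12,0,-1,-2,6,3]
data[mid]=-5<-4: swap data[4],data[5]; lo=5,mid=6 → [-11,-14,-13,-9,-5,-4,-12,0,-1,-2,6,3]
data[mid]=-12<-4: swap data[5],data[6]; lo=6,mid=7 → [-11,-14,-13,-9,-5,-12,-4,0,-1,-2,6,3]
data[mid]=0>-4: swap data[7],data[7]; hi=6 → [-11,-14,-13,-9,-5,-12,-4,0,-1,-2,6,3]
end: lo=6, hi=6; data = [-11,-14,-13,-9,-5,-12,-4,0,-1,-2,6,3]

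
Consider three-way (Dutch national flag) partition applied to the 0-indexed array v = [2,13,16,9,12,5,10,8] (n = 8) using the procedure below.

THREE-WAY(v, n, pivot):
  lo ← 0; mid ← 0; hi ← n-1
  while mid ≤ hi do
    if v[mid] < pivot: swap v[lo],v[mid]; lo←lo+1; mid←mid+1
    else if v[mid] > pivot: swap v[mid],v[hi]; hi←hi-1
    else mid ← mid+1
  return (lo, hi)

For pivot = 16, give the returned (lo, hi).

(7, 7)

pivot = 16; lo=0, mid=0, hi=7
v[mid]=2<16: swap v[0],v[0]; lo=1,mid=1 → [2,13,16,9,12,5,10,8]
v[mid]=13<16: swap v[1],v[1]; lo=2,mid=2 → [2,13,16,9,12,5,10,8]
v[mid]=16=16: mid=3
v[mid]=9<16: swap v[2],v[3]; lo=3,mid=4 → [2,13,9,16,12,5,10,8]
v[mid]=12<16: swap v[3],v[4]; lo=4,mid=5 → [2,13,9,12,16,5,10,8]
v[mid]=5<16: swap v[4],v[5]; lo=5,mid=6 → [2,13,9,12,5,16,10,8]
v[mid]=10<16: swap v[5],v[6]; lo=6,mid=7 → [2,13,9,12,5,10,16,8]
v[mid]=8<16: swap v[6],v[7]; lo=7,mid=8 → [2,13,9,12,5,10,8,16]
end: lo=7, hi=7; v = [2,13,9,12,5,10,8,16]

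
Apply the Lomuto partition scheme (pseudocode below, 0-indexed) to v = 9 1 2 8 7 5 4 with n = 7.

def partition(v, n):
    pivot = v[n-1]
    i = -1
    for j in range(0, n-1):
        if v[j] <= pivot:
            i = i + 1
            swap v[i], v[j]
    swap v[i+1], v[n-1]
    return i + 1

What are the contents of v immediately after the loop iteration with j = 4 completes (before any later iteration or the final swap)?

pivot=4, i=-1
j=0: 9>4, skip
j=1: 1≤4, i=0, swap(0,1) ⇒ 1 9 2 8 7 5 4
j=2: 2≤4, i=1, swap(1,2) ⇒ 1 2 9 8 7 5 4
j=3: 8>4, skip
j=4: 7>4, skip
(after j=4) v = 1 2 9 8 7 5 4

1 2 9 8 7 5 4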